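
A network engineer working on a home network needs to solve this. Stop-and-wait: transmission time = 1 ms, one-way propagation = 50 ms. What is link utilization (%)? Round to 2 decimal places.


Given: Ttrans = 1 ms, Tprop = 50 ms
RTT = 2 * Tprop = 2 * 50 = 100 ms
U = Ttrans / (Ttrans + RTT)
U = 1 / (1 + 100)
U = 1 / 101 = 0.009901
U% = 0.99%

0.99


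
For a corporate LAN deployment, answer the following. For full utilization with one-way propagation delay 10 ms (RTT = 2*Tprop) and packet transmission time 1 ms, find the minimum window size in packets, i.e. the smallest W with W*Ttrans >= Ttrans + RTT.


Given: Ttrans = 1 ms, RTT = 20 ms (= 2 * Tprop, Tprop = 10 ms)
Time until first ACK returns = Ttrans + RTT = 1 + 20 = 21 ms
Need W * Ttrans >= Ttrans + RTT  ->  W >= (Ttrans + RTT) / Ttrans
(Ttrans + RTT) / Ttrans = 21 / 1 = 21
W_min = ceil(21) = 21

21


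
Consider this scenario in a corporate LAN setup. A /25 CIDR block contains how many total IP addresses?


Given: CIDR prefix /25
Host bits = 32 - 25 = 7
Total addresses = 2^7 = 128

128


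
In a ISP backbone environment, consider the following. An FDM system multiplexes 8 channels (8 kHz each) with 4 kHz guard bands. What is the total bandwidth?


Given: 8 channels, 8 kHz each, guard = 4 kHz
Channel bandwidth = 8 * 8 = 64 kHz
Guard bands = 7 gaps * 4 kHz = 28 kHz
Total = 64 + 28 = 92 kHz

92


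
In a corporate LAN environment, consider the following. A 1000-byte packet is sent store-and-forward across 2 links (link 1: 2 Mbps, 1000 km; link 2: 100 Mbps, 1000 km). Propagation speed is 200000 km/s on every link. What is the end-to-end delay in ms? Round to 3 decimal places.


Packet = 1000 bytes = 8000 bits. Store-and-forward: sum (t_trans + t_prop) per link.
Link 1: t_trans = 8000/(2*10^6) s = 4.0000 ms; t_prop = 1000/200000 s = 5.0000 ms; subtotal = 9.0000 ms
Link 2: t_trans = 8000/(100*10^6) s = 0.0800 ms; t_prop = 1000/200000 s = 5.0000 ms; subtotal = 5.0800 ms
End-to-end = 9.0000 + 5.0800 = 14.0800 ms -> 14.080 ms (3 dp)

14.080


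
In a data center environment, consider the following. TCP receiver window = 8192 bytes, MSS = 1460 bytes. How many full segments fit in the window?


Given: RWND = 8192 bytes, MSS = 1460 bytes
Full segments = floor(RWND / MSS)
Full segments = floor(8192 / 1460)
Full segments = floor(5.611) = 5

5


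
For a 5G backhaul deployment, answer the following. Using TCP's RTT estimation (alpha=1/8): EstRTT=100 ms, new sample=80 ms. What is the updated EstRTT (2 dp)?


Given: EstRTT = 100 ms, SampleRTT = 80 ms, alpha = 1/8
New EstRTT = (1 - alpha) * EstRTT + alpha * SampleRTT
(7/8) * 100 = 87.5
(1/8) * 80 = 10
New EstRTT = 87.5 + 10 = 97.5 ms -> 97.50 ms (2 dp)

97.50


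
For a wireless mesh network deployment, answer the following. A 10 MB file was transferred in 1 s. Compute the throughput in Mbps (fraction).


Given: file = 10 MB, time = 1 s
File in Mb = 10 * 8 = 80 Mb
Throughput = 80 / 1 Mbps
Throughput = 80 Mbps

80


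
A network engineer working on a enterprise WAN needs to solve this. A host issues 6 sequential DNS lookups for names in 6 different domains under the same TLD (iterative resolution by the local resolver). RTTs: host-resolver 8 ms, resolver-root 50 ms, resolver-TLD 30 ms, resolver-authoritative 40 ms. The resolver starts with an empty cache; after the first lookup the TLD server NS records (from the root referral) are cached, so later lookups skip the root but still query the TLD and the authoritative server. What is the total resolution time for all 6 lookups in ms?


Lookup 1 (cold cache): local + root + TLD + auth = 8 + 50 + 30 + 40 = 128 ms
Lookups 2..6 (TLD NS cached -> skip root; new domain -> still ask TLD and auth): local + TLD + auth = 8 + 30 + 40 = 78 ms each
Remaining 5 lookups: 5 * 78 = 390 ms
Total = 128 + 390 = 518 ms

518


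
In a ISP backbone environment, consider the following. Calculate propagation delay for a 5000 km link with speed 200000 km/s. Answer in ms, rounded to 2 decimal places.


Given: distance = 5000 km, speed = 200000 km/s
Delay = distance / speed = 5000 / 200000 seconds
Delay in ms = 5000 * 1000 / 200000
Delay = 25.0000 ms
Rounded to 2 dp = 25.00 ms

25.00


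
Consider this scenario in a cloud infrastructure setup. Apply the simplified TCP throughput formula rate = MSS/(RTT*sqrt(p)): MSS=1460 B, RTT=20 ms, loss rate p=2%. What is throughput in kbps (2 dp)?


Given: MSS = 1460 bytes, RTT = 20 ms, loss = 2%
RTT in seconds = 20 / 1000 = 0.02
Loss rate = 2% = 0.02
sqrt(loss) = sqrt(0.02) = 0.141421356237
Throughput (bytes/s) = 1460 / (0.02 * 0.141421356237) = 516187.9503
Throughput (kbps) = 516187.9503 * 8 / 1000 = 4129.503602 -> 4129.50 kbps (2 dp)

4129.50


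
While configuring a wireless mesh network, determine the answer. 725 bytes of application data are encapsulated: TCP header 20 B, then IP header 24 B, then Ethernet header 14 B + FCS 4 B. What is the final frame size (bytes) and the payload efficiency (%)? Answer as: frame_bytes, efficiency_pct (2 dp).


TCP segment = 725 + 20 = 745 B
IP packet = 745 + 24 = 769 B
Ethernet frame = 769 + 14 + 4 = 787 B
Efficiency = app / frame = 725 / 787 = 0.921220 = 92.1220% -> 92.12% (2 dp)

787, 92.12


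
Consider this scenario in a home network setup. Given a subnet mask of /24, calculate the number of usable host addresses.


Given: subnet mask /24
Host bits = 32 - 24 = 8
Total addresses = 2^8 = 256
Usable hosts = 256 - 2 (network + broadcast) = 254

254


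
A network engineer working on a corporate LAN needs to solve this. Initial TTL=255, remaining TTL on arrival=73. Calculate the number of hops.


Given: initial TTL = 255, received TTL = 73
Hops = initial TTL - received TTL
Hops = 255 - 73 = 182

182


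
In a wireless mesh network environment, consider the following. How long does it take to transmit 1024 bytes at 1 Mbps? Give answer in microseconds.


Given: packet = 1024 bytes, bandwidth = 1 Mbps
Packet in bits = 1024 * 8 = 8192 bits
Bandwidth = 1 * 10^6 = 1000000 bps
Time = 8192 / 1000000 seconds
Time in us = 8192 * 10^6 / 1000000 = 8192

8192


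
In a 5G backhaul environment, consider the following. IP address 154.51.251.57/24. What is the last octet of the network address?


Given: IP = 154.51.251.57, prefix = /24
Subnet mask = 255.255.255.0
Last octet of IP: 57
Last octet of mask: 0
Network last octet = 57 AND 0 = 0

0


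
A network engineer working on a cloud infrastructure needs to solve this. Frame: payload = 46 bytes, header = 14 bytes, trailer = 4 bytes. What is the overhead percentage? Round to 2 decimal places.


Given: payload = 46 B, header = 14 B, trailer = 4 B
Overhead bytes = header + trailer = 14 + 4 = 18
Total frame = payload + overhead = 46 + 18 = 64
Overhead % = 18 / 64 * 100 = 28.1250% -> 28.13% (2 dp)

28.13


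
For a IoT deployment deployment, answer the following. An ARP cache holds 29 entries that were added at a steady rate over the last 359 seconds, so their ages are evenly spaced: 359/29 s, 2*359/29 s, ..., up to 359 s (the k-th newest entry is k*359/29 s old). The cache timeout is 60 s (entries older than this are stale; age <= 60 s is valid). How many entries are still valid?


Ages are k * 359/29 s for k = 1..29 (spacing = 12.3793 s).
Entry k is valid iff k * 359/29 <= 60 iff k <= 29 * 60 / 359 = 4.8468
n_valid = floor(4.8468) = 4
(n_stale = 29 - 4 = 25)

4


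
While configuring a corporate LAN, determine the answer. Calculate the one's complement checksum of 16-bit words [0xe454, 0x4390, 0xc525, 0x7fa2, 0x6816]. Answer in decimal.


Given words: [0xe454, 0x4390, 0xc525, 0x7fa2, 0x6816]
Step 1: Sum all words
Raw sum = 58452 + 17296 + 50469 + 32674 + 26646 = 185537
Step 2: Fold carry: (54465 + 2) = 54467
One's complement = ~54467 & 0xFFFF = 11068

11068


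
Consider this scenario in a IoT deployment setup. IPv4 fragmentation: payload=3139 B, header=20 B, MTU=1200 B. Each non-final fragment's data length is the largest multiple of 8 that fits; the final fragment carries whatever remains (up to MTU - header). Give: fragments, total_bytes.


Max data per non-final fragment = floor((MTU - header)/8)*8 = floor((1200 - 20)/8)*8 = floor(1180/8)*8 = 1176 B
Final fragment needs no 8-byte alignment: it can carry up to MTU - header = 1180 B
Non-final fragments needed = ceil((payload - 1180) / 1176) = ceil(1959/1176) = ceil(1.6658) = 2
Number of fragments = 2 + 1 = 3
Fragment sizes (data): 2 * 1176 B + 787 B (last, 787 <= 1180 OK)
Total bytes sent = payload + n_frags * header = 3139 + 3*20 = 3139 + 60 = 3199 B

3, 3199


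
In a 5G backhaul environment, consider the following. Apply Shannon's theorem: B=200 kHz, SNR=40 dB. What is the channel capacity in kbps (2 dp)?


Given: B = 200 kHz, SNR = 40 dB
SNR linear = 10^(40/10) = 10000
1 + SNR = 10001
log2(10001) = 13.2878566418
C = 200 * 1000 * 13.2878566418 = 2657571.3284 bps
C = 2657.571328 kbps -> 2657.57 kbps (2 dp)

2657.57


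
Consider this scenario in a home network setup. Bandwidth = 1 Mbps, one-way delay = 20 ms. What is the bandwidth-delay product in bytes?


Given: bandwidth = 1 Mbps, delay = 20 ms
BDP in bits = 1 * 10^6 * 20 / 1000
BDP in bits = 20000
BDP in bytes = 20000 / 8 = 2500

2500


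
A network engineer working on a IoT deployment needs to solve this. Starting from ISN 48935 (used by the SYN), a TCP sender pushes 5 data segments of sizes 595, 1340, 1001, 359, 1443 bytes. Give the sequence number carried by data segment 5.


The SYN occupies sequence number ISN = 48935, so the first data byte is ISN + 1 = 48936.
SEQ of data segment i = (ISN + 1) + sum of payload sizes of segments 1..i-1.
Segment 1: SEQ = 48936, payload = 595 bytes
Segment 2: SEQ = 49531, payload = 1340 bytes
Segment 3: SEQ = 50871, payload = 1001 bytes
Segment 4: SEQ = 51872, payload = 359 bytes
Segment 5: SEQ = 52231, payload = 1443 bytes
SEQ of segment 5 = 48936 + 595 + 1340 + 1001 + 359 = 52231

52231


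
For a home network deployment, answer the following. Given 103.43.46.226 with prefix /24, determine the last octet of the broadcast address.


Given: IP = 103.43.46.226, prefix = /24
Host bits = 32 - 24 = 8
Network last octet = 226 AND mask = 0
Host part size = 2^8 - 1 = 255
Broadcast last octet = 0 OR 255 = 255

255


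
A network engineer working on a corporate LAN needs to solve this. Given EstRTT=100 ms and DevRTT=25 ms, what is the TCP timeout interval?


Given: EstRTT = 100 ms, DevRTT = 25 ms
Timeout = EstRTT + 4 * DevRTT
4 * DevRTT = 4 * 25 = 100
Timeout = 100 + 100 = 200 ms

200


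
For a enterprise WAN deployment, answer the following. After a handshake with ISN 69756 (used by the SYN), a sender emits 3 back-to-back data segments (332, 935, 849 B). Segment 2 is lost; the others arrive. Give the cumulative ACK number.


SYN uses sequence number 69756; first data byte = ISN + 1 = 69757.
Segment 1: SEQ = 69757, len = 332 B, covers [69757, 70088]
Segment 2: SEQ = 70089, len = 935 B, covers [70089, 71023] [LOST]
Segment 3: SEQ = 71024, len = 849 B, covers [71024, 71872]
In-order data received: bytes [69757, 70088] (segments 1..1).
Segment 2 missing -> gap begins at byte 70089; later segments buffered out of order.
Cumulative ACK = next expected in-order byte = 69757 + 332 = 70089

70089


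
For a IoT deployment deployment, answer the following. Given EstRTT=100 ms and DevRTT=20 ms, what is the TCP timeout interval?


Given: EstRTT = 100 ms, DevRTT = 20 ms
Timeout = EstRTT + 4 * DevRTT
4 * DevRTT = 4 * 20 = 80
Timeout = 100 + 80 = 180 ms

180


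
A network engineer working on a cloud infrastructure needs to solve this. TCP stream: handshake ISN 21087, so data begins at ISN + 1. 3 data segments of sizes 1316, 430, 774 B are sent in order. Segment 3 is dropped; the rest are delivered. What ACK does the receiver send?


SYN uses sequence number 21087; first data byte = ISN + 1 = 21088.
Segment 1: SEQ = 21088, len = 1316 B, covers [21088, 22403]
Segment 2: SEQ = 22404, len = 430 B, covers [22404, 22833]
Segment 3: SEQ = 22834, len = 774 B, covers [22834, 23607] [LOST]
In-order data received: bytes [21088, 22833] (segments 1..2).
Segment 3 missing -> gap begins at byte 22834.
Cumulative ACK = next expected in-order byte = 21088 + 1316 + 430 = 22834

22834


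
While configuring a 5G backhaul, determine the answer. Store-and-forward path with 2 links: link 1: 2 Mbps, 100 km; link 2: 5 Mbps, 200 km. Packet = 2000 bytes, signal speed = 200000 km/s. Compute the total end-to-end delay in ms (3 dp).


Packet = 2000 bytes = 16000 bits. Store-and-forward: sum (t_trans + t_prop) per link.
Link 1: t_trans = 16000/(2*10^6) s = 8.0000 ms; t_prop = 100/200000 s = 0.5000 ms; subtotal = 8.5000 ms
Link 2: t_trans = 16000/(5*10^6) s = 3.2000 ms; t_prop = 200/200000 s = 1.0000 ms; subtotal = 4.2000 ms
End-to-end = 8.5000 + 4.2000 = 12.7000 ms -> 12.700 ms (3 dp)

12.700


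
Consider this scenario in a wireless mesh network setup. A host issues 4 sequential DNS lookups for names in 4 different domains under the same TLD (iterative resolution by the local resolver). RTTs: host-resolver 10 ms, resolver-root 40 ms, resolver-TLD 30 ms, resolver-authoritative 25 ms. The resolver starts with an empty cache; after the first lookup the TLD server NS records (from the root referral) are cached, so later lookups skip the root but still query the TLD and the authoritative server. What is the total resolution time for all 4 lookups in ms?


Lookup 1 (cold cache): local + root + TLD + auth = 10 + 40 + 30 + 25 = 105 ms
Lookups 2..4 (TLD NS cached -> skip root; new domain -> still ask TLD and auth): local + TLD + auth = 10 + 30 + 25 = 65 ms each
Remaining 3 lookups: 3 * 65 = 195 ms
Total = 105 + 195 = 300 ms

300


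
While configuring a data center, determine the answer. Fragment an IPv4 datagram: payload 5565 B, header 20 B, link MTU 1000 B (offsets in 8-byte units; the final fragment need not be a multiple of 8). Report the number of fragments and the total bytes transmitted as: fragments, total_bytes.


Max data per non-final fragment = floor((MTU - header)/8)*8 = floor((1000 - 20)/8)*8 = floor(980/8)*8 = 976 B
Final fragment needs no 8-byte alignment: it can carry up to MTU - header = 980 B
Non-final fragments needed = ceil((payload - 980) / 976) = ceil(4585/976) = ceil(4.6977) = 5
Number of fragments = 5 + 1 = 6
Fragment sizes (data): 5 * 976 B + 685 B (last, 685 <= 980 OK)
Total bytes sent = payload + n_frags * header = 5565 + 6*20 = 5565 + 120 = 5685 B

6, 5685


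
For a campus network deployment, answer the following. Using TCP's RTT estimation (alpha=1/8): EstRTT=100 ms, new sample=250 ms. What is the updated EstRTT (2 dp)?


Given: EstRTT = 100 ms, SampleRTT = 250 ms, alpha = 1/8
New EstRTT = (1 - alpha) * EstRTT + alpha * SampleRTT
(7/8) * 100 = 87.5
(1/8) * 250 = 31.25
New EstRTT = 87.5 + 31.25 = 118.75 ms -> 118.75 ms (2 dp)

118.75


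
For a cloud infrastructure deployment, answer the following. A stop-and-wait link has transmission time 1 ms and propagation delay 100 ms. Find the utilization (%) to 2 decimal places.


Given: Ttrans = 1 ms, Tprop = 100 ms
RTT = 2 * Tprop = 2 * 100 = 200 ms
U = Ttrans / (Ttrans + RTT)
U = 1 / (1 + 200)
U = 1 / 201 = 0.004975
U% = 0.50%

0.50


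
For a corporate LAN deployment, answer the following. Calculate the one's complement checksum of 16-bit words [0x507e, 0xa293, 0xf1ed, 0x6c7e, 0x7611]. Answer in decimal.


Given words: [0x507e, 0xa293, 0xf1ed, 0x6c7e, 0x7611]
Step 1: Sum all words
Raw sum = 20606 + 41619 + 61933 + 27774 + 30225 = 182157
Step 2: Fold carry: (51085 + 2) = 51087
One's complement = ~51087 & 0xFFFF = 14448

14448


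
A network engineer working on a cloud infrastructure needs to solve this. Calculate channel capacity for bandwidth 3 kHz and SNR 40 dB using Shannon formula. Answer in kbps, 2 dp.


Given: B = 3 kHz, SNR = 40 dB
SNR linear = 10^(40/10) = 10000
1 + SNR = 10001
log2(10001) = 13.2878566418
C = 3 * 1000 * 13.2878566418 = 39863.5699 bps
C = 39.863570 kbps -> 39.86 kbps (2 dp)

39.86


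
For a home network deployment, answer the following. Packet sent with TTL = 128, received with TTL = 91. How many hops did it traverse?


Given: initial TTL = 128, received TTL = 91
Hops = initial TTL - received TTL
Hops = 128 - 91 = 37

37


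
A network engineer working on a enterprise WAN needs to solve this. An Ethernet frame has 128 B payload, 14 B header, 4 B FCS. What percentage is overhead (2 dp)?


Given: payload = 128 B, header = 14 B, trailer = 4 B
Overhead bytes = header + trailer = 14 + 4 = 18
Total frame = payload + overhead = 128 + 18 = 146
Overhead % = 18 / 146 * 100 = 12.3288% -> 12.33% (2 dp)

12.33


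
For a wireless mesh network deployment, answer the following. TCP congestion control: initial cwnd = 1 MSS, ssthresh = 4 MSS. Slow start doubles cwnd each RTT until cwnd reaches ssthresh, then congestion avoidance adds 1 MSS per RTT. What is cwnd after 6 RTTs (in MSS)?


RTT 0: cwnd = 1 MSS (initial)
RTT 1: cwnd = 2 MSS (slow start, doubled)
RTT 2: cwnd = 4 MSS (slow start, doubled)
RTT 3: cwnd = 5 MSS (congestion avoidance, +1)
RTT 4: cwnd = 6 MSS (congestion avoidance, +1)
RTT 5: cwnd = 7 MSS (congestion avoidance, +1)
RTT 6: cwnd = 8 MSS (congestion avoidance, +1)

8


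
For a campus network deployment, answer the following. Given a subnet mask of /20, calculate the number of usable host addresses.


Given: subnet mask /20
Host bits = 32 - 20 = 12
Total addresses = 2^12 = 4096
Usable hosts = 4096 - 2 (network + broadcast) = 4094

4094


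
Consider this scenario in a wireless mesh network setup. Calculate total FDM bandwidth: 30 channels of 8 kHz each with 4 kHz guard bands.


Given: 30 channels, 8 kHz each, guard = 4 kHz
Channel bandwidth = 30 * 8 = 240 kHz
Guard bands = 29 gaps * 4 kHz = 116 kHz
Total = 240 + 116 = 356 kHz

356


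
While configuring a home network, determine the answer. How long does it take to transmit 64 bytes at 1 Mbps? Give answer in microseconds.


Given: packet = 64 bytes, bandwidth = 1 Mbps
Packet in bits = 64 * 8 = 512 bits
Bandwidth = 1 * 10^6 = 1000000 bps
Time = 512 / 1000000 seconds
Time in us = 512 * 10^6 / 1000000 = 512

512


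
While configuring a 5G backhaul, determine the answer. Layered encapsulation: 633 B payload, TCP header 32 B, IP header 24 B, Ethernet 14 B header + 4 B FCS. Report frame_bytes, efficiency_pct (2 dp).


TCP segment = 633 + 32 = 665 B
IP packet = 665 + 24 = 689 B
Ethernet frame = 689 + 14 + 4 = 707 B
Efficiency = app / frame = 633 / 707 = 0.895332 = 89.5332% -> 89.53% (2 dp)

707, 89.53


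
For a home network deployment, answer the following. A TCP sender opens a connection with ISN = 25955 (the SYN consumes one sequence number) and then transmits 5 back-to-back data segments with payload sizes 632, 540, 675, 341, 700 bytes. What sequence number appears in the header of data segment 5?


The SYN occupies sequence number ISN = 25955, so the first data byte is ISN + 1 = 25956.
SEQ of data segment i = (ISN + 1) + sum of payload sizes of segments 1..i-1.
Segment 1: SEQ = 25956, payload = 632 bytes
Segment 2: SEQ = 26588, payload = 540 bytes
Segment 3: SEQ = 27128, payload = 675 bytes
Segment 4: SEQ = 27803, payload = 341 bytes
Segment 5: SEQ = 28144, payload = 700 bytes
SEQ of segment 5 = 25956 + 632 + 540 + 675 + 341 = 28144

28144


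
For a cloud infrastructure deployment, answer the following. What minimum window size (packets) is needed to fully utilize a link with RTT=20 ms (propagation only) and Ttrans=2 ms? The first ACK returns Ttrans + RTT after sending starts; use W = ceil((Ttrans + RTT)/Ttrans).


Given: Ttrans = 2 ms, RTT = 20 ms (= 2 * Tprop, Tprop = 10 ms)
Time until first ACK returns = Ttrans + RTT = 2 + 20 = 22 ms
Need W * Ttrans >= Ttrans + RTT  ->  W >= (Ttrans + RTT) / Ttrans
(Ttrans + RTT) / Ttrans = 22 / 2 = 11
W_min = ceil(11) = 11

11


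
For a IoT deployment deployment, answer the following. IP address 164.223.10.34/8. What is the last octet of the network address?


Given: IP = 164.223.10.34, prefix = /8
Subnet mask = 255.0.0.0
Last octet of IP: 34
Last octet of mask: 0
Network last octet = 34 AND 0 = 0

0


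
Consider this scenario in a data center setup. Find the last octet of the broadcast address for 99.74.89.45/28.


Given: IP = 99.74.89.45, prefix = /28
Host bits = 32 - 28 = 4
Network last octet = 45 AND mask = 32
Host part size = 2^4 - 1 = 15
Broadcast last octet = 32 OR 15 = 47

47


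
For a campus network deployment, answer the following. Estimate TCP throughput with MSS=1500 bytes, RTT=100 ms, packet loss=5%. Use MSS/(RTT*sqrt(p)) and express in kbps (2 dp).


Given: MSS = 1500 bytes, RTT = 100 ms, loss = 5%
RTT in seconds = 100 / 1000 = 0.1
Loss rate = 5% = 0.05
sqrt(loss) = sqrt(0.05) = 0.223606797750
Throughput (bytes/s) = 1500 / (0.1 * 0.223606797750) = 67082.0393
Throughput (kbps) = 67082.0393 * 8 / 1000 = 536.656315 -> 536.66 kbps (2 dp)

536.66


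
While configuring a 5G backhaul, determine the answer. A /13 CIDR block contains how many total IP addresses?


Given: CIDR prefix /13
Host bits = 32 - 13 = 19
Total addresses = 2^19 = 524288

524288


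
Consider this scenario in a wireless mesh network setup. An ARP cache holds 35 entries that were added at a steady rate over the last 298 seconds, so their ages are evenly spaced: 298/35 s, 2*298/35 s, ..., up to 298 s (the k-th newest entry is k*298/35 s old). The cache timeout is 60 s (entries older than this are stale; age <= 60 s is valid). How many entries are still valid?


Ages are k * 298/35 s for k = 1..35 (spacing = 8.5143 s).
Entry k is valid iff k * 298/35 <= 60 iff k <= 35 * 60 / 298 = 7.0470
n_valid = floor(7.0470) = 7
(n_stale = 35 - 7 = 28)

7


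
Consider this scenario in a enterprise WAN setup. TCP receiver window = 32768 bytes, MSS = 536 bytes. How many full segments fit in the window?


Given: RWND = 32768 bytes, MSS = 536 bytes
Full segments = floor(RWND / MSS)
Full segments = floor(32768 / 536)
Full segments = floor(61.1343) = 61

61


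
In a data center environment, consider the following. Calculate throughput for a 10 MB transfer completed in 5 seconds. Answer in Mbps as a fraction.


Given: file = 10 MB, time = 5 s
File in Mb = 10 * 8 = 80 Mb
Throughput = 80 / 5 Mbps
Throughput = 16 Mbps

16


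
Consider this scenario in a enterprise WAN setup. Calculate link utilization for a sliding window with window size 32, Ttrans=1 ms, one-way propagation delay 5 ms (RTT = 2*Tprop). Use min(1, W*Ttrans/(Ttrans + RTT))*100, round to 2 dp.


Given: W = 32, Ttrans = 1 ms, RTT = 10 ms (= 2 * Tprop, Tprop = 5 ms)
Cycle time = Ttrans + RTT = 1 + 10 = 11 ms (first packet sent until its ACK returns)
W * Ttrans = 32 * 1 = 32 ms of sending per cycle
W * Ttrans / (Ttrans + RTT) = 32 / 11 = 2.909091
U = min(1, 2.909091) = 1.000000
U% = 100.00%

100.00


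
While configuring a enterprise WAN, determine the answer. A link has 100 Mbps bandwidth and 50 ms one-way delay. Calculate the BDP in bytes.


Given: bandwidth = 100 Mbps, delay = 50 ms
BDP in bits = 100 * 10^6 * 50 / 1000
BDP in bits = 5000000
BDP in bytes = 5000000 / 8 = 625000

625000


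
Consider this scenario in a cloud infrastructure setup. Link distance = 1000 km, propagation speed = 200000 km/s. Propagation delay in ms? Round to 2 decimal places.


Given: distance = 1000 km, speed = 200000 km/s
Delay = distance / speed = 1000 / 200000 seconds
Delay in ms = 1000 * 1000 / 200000
Delay = 5.0000 ms
Rounded to 2 dp = 5.00 ms

5.00


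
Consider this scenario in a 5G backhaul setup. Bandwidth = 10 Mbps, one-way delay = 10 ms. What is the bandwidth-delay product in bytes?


Given: bandwidth = 10 Mbps, delay = 10 ms
BDP in bits = 10 * 10^6 * 10 / 1000
BDP in bits = 100000
BDP in bytes = 100000 / 8 = 12500

12500


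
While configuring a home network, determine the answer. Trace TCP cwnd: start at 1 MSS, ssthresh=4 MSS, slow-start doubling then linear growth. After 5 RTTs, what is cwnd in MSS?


RTT 0: cwnd = 1 MSS (initial)
RTT 1: cwnd = 2 MSS (slow start, doubled)
RTT 2: cwnd = 4 MSS (slow start, doubled)
RTT 3: cwnd = 5 MSS (congestion avoidance, +1)
RTT 4: cwnd = 6 MSS (congestion avoidance, +1)
RTT 5: cwnd = 7 MSS (congestion avoidance, +1)

7


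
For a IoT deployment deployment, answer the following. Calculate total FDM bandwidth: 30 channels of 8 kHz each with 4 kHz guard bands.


Given: 30 channels, 8 kHz each, guard = 4 kHz
Channel bandwidth = 30 * 8 = 240 kHz
Guard bands = 29 gaps * 4 kHz = 116 kHz
Total = 240 + 116 = 356 kHz

356


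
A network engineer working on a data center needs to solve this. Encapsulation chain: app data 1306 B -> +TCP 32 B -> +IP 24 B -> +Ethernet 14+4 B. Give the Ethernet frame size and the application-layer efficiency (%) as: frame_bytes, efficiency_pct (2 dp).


TCP segment = 1306 + 32 = 1338 B
IP packet = 1338 + 24 = 1362 B
Ethernet frame = 1362 + 14 + 4 = 1380 B
Efficiency = app / frame = 1306 / 1380 = 0.946377 = 94.6377% -> 94.64% (2 dp)

1380, 94.64


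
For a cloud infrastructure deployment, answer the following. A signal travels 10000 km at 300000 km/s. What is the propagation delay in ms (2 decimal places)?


Given: distance = 10000 km, speed = 300000 km/s
Delay = distance / speed = 10000 / 300000 seconds
Delay in ms = 10000 * 1000 / 300000
Delay = 33.3333 ms
Rounded to 2 dp = 33.33 ms

33.33


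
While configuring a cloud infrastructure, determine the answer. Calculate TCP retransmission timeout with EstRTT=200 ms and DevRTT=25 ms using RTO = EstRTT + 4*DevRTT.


Given: EstRTT = 200 ms, DevRTT = 25 ms
Timeout = EstRTT + 4 * DevRTT
4 * DevRTT = 4 * 25 = 100
Timeout = 200 + 100 = 300 ms

300


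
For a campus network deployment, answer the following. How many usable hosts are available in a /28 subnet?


Given: subnet mask /28
Host bits = 32 - 28 = 4
Total addresses = 2^4 = 16
Usable hosts = 16 - 2 (network + broadcast) = 14

14


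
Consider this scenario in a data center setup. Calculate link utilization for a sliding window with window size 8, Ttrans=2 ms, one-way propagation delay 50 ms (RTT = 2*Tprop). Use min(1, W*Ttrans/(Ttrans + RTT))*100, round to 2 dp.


Given: W = 8, Ttrans = 2 ms, RTT = 100 ms (= 2 * Tprop, Tprop = 50 ms)
Cycle time = Ttrans + RTT = 2 + 100 = 102 ms (first packet sent until its ACK returns)
W * Ttrans = 8 * 2 = 16 ms of sending per cycle
W * Ttrans / (Ttrans + RTT) = 16 / 102 = 0.156863
U = min(1, 0.156863) = 0.156863
U% = 15.69%

15.69


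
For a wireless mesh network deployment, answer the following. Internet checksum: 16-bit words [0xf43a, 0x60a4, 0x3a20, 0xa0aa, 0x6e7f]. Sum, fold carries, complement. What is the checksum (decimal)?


Given words: [0xf43a, 0x60a4, 0x3a20, 0xa0aa, 0x6e7f]
Step 1: Sum all words
Raw sum = 62522 + 24740 + 14880 + 41130 + 28287 = 171559
Step 2: Fold carry: (40487 + 2) = 40489
One's complement = ~40489 & 0xFFFF = 25046

25046


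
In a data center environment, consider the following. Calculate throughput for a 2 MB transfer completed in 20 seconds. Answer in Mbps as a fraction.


Given: file = 2 MB, time = 20 s
File in Mb = 2 * 8 = 16 Mb
Throughput = 16 / 20 Mbps
Throughput = 4/5 Mbps

4/5


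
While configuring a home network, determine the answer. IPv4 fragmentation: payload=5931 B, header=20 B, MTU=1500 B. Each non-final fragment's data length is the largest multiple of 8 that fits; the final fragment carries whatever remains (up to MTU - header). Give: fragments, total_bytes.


Max data per non-final fragment = floor((MTU - header)/8)*8 = floor((1500 - 20)/8)*8 = floor(1480/8)*8 = 1480 B
Final fragment needs no 8-byte alignment: it can carry up to MTU - header = 1480 B
Non-final fragments needed = ceil((payload - 1480) / 1480) = ceil(4451/1480) = ceil(3.0074) = 4
Number of fragments = 4 + 1 = 5
Fragment sizes (data): 4 * 1480 B + 11 B (last, 11 <= 1480 OK)
Total bytes sent = payload + n_frags * header = 5931 + 5*20 = 5931 + 100 = 6031 B

5, 6031


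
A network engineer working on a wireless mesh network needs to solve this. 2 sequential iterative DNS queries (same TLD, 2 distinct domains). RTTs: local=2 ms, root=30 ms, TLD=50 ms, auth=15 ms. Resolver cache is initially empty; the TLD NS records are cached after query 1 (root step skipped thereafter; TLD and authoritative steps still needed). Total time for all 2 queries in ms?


Lookup 1 (cold cache): local + root + TLD + auth = 2 + 30 + 50 + 15 = 97 ms
Lookups 2..2 (TLD NS cached -> skip root; new domain -> still ask TLD and auth): local + TLD + auth = 2 + 50 + 15 = 67 ms each
Remaining 1 lookups: 1 * 67 = 67 ms
Total = 97 + 67 = 164 ms

164


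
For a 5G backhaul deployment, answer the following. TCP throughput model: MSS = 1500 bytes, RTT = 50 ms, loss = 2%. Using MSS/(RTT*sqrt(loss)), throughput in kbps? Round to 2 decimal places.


Given: MSS = 1500 bytes, RTT = 50 ms, loss = 2%
RTT in seconds = 50 / 1000 = 0.05
Loss rate = 2% = 0.02
sqrt(loss) = sqrt(0.02) = 0.141421356237
Throughput (bytes/s) = 1500 / (0.05 * 0.141421356237) = 212132.0344
Throughput (kbps) = 212132.0344 * 8 / 1000 = 1697.056275 -> 1697.06 kbps (2 dp)

1697.06


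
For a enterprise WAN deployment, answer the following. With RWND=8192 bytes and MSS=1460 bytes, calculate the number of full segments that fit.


Given: RWND = 8192 bytes, MSS = 1460 bytes
Full segments = floor(RWND / MSS)
Full segments = floor(8192 / 1460)
Full segments = floor(5.611) = 5

5


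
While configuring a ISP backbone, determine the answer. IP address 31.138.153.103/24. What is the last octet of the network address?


Given: IP = 31.138.153.103, prefix = /24
Subnet mask = 255.255.255.0
Last octet of IP: 103
Last octet of mask: 0
Network last octet = 103 AND 0 = 0

0


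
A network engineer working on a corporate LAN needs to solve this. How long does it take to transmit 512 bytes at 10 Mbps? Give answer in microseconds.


Given: packet = 512 bytes, bandwidth = 10 Mbps
Packet in bits = 512 * 8 = 4096 bits
Bandwidth = 10 * 10^6 = 10000000 bps
Time = 4096 / 10000000 seconds
Time in us = 4096 * 10^6 / 10000000 = 409.6

409.6


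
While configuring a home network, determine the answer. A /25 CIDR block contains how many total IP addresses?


Given: CIDR prefix /25
Host bits = 32 - 25 = 7
Total addresses = 2^7 = 128

128


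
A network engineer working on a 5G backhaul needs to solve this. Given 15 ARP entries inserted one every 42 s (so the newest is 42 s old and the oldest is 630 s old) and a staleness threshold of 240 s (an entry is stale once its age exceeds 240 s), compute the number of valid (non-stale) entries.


Ages are k * 630/15 s for k = 1..15 (spacing = 42.0000 s).
Entry k is valid iff k * 630/15 <= 240 iff k <= 15 * 240 / 630 = 5.7143
n_valid = floor(5.7143) = 5
(n_stale = 15 - 5 = 10)

5


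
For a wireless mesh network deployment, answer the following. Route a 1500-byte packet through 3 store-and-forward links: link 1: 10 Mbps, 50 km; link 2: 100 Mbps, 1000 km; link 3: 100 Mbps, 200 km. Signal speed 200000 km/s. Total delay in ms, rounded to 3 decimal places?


Packet = 1500 bytes = 12000 bits. Store-and-forward: sum (t_trans + t_prop) per link.
Link 1: t_trans = 12000/(10*10^6) s = 1.2000 ms; t_prop = 50/200000 s = 0.2500 ms; subtotal = 1.4500 ms
Link 2: t_trans = 12000/(100*10^6) s = 0.1200 ms; t_prop = 1000/200000 s = 5.0000 ms; subtotal = 5.1200 ms
Link 3: t_trans = 12000/(100*10^6) s = 0.1200 ms; t_prop = 200/200000 s = 1.0000 ms; subtotal = 1.1200 ms
End-to-end = 1.4500 + 5.1200 + 1.1200 = 7.6900 ms -> 7.690 ms (3 dp)

7.690


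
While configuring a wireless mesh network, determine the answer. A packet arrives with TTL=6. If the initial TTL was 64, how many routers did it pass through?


Given: initial TTL = 64, received TTL = 6
Hops = initial TTL - received TTL
Hops = 64 - 6 = 58

58


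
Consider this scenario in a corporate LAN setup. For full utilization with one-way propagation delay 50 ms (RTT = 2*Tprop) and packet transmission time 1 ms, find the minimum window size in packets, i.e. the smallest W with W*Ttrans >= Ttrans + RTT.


Given: Ttrans = 1 ms, RTT = 100 ms (= 2 * Tprop, Tprop = 50 ms)
Time until first ACK returns = Ttrans + RTT = 1 + 100 = 101 ms
Need W * Ttrans >= Ttrans + RTT  ->  W >= (Ttrans + RTT) / Ttrans
(Ttrans + RTT) / Ttrans = 101 / 1 = 101
W_min = ceil(101) = 101

101


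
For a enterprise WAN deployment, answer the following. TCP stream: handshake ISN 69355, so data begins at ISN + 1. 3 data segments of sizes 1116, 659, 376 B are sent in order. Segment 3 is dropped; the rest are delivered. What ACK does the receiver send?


SYN uses sequence number 69355; first data byte = ISN + 1 = 69356.
Segment 1: SEQ = 69356, len = 1116 B, covers [69356, 70471]
Segment 2: SEQ = 70472, len = 659 B, covers [70472, 71130]
Segment 3: SEQ = 71131, len = 376 B, covers [71131, 71506] [LOST]
In-order data received: bytes [69356, 71130] (segments 1..2).
Segment 3 missing -> gap begins at byte 71131.
Cumulative ACK = next expected in-order byte = 69356 + 1116 + 659 = 71131

71131


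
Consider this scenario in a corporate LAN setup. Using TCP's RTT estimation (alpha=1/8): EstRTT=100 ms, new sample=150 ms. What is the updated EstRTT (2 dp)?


Given: EstRTT = 100 ms, SampleRTT = 150 ms, alpha = 1/8
New EstRTT = (1 - alpha) * EstRTT + alpha * SampleRTT
(7/8) * 100 = 87.5
(1/8) * 150 = 18.75
New EstRTT = 87.5 + 18.75 = 106.25 ms -> 106.25 ms (2 dp)

106.25


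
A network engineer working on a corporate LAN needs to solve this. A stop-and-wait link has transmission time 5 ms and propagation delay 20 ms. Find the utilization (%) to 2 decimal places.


Given: Ttrans = 5 ms, Tprop = 20 ms
RTT = 2 * Tprop = 2 * 20 = 40 ms
U = Ttrans / (Ttrans + RTT)
U = 5 / (5 + 40)
U = 5 / 45 = 0.111111
U% = 11.11%

11.11


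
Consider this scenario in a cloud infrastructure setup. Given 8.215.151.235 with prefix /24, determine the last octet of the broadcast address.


Given: IP = 8.215.151.235, prefix = /24
Host bits = 32 - 24 = 8
Network last octet = 235 AND mask = 0
Host part size = 2^8 - 1 = 255
Broadcast last octet = 0 OR 255 = 255

255


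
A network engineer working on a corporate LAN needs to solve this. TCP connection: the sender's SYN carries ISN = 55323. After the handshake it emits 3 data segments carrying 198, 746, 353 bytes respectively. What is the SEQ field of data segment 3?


The SYN occupies sequence number ISN = 55323, so the first data byte is ISN + 1 = 55324.
SEQ of data segment i = (ISN + 1) + sum of payload sizes of segments 1..i-1.
Segment 1: SEQ = 55324, payload = 198 bytes
Segment 2: SEQ = 55522, payload = 746 bytes
Segment 3: SEQ = 56268, payload = 353 bytes
SEQ of segment 3 = 55324 + 198 + 746 = 56268

56268


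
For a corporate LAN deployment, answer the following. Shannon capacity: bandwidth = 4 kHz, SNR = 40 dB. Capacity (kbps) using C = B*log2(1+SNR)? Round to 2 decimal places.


Given: B = 4 kHz, SNR = 40 dB
SNR linear = 10^(40/10) = 10000
1 + SNR = 10001
log2(10001) = 13.2878566418
C = 4 * 1000 * 13.2878566418 = 53151.4266 bps
C = 53.151427 kbps -> 53.15 kbps (2 dp)

53.15


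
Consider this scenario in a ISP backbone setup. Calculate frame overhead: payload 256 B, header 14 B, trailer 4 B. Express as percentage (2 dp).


Given: payload = 256 B, header = 14 B, trailer = 4 B
Overhead bytes = header + trailer = 14 + 4 = 18
Total frame = payload + overhead = 256 + 18 = 274
Overhead % = 18 / 274 * 100 = 6.5693% -> 6.57% (2 dp)

6.57


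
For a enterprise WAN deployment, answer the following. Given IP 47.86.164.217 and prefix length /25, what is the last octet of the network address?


Given: IP = 47.86.164.217, prefix = /25
Subnet mask = 255.255.255.128
Last octet of IP: 217
Last octet of mask: 128
Network last octet = 217 AND 128 = 128

128


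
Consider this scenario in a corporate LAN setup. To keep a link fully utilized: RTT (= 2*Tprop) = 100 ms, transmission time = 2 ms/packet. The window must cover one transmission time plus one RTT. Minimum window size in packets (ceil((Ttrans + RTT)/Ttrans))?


Given: Ttrans = 2 ms, RTT = 100 ms (= 2 * Tprop, Tprop = 50 ms)
Time until first ACK returns = Ttrans + RTT = 2 + 100 = 102 ms
Need W * Ttrans >= Ttrans + RTT  ->  W >= (Ttrans + RTT) / Ttrans
(Ttrans + RTT) / Ttrans = 102 / 2 = 51
W_min = ceil(51) = 51

51


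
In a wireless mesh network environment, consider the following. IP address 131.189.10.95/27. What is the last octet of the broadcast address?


Given: IP = 131.189.10.95, prefix = /27
Host bits = 32 - 27 = 5
Network last octet = 95 AND mask = 64
Host part size = 2^5 - 1 = 31
Broadcast last octet = 64 OR 31 = 95

95


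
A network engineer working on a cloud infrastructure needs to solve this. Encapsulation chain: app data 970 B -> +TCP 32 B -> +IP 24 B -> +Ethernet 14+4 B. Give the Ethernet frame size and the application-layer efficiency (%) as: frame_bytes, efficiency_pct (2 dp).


TCP segment = 970 + 32 = 1002 B
IP packet = 1002 + 24 = 1026 B
Ethernet frame = 1026 + 14 + 4 = 1044 B
Efficiency = app / frame = 970 / 1044 = 0.929119 = 92.9119% -> 92.91% (2 dp)

1044, 92.91


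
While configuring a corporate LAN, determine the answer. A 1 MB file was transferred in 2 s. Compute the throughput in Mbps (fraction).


Given: file = 1 MB, time = 2 s
File in Mb = 1 * 8 = 8 Mb
Throughput = 8 / 2 Mbps
Throughput = 4 Mbps

4


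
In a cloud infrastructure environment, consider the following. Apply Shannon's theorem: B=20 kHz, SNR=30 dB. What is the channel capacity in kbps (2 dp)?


Given: B = 20 kHz, SNR = 30 dB
SNR linear = 10^(30/10) = 1000
1 + SNR = 1001
log2(1001) = 9.9672262588
C = 20 * 1000 * 9.9672262588 = 199344.5252 bps
C = 199.344525 kbps -> 199.34 kbps (2 dp)

199.34


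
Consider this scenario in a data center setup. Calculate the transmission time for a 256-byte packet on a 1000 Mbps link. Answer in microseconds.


Given: packet = 256 bytes, bandwidth = 1000 Mbps
Packet in bits = 256 * 8 = 2048 bits
Bandwidth = 1000 * 10^6 = 1000000000 bps
Time = 2048 / 1000000000 seconds
Time in us = 2048 * 10^6 / 1000000000 = 2.048

2.048


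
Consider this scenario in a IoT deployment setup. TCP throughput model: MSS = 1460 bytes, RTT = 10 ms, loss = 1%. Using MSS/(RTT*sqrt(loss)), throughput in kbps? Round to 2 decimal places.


Given: MSS = 1460 bytes, RTT = 10 ms, loss = 1%
RTT in seconds = 10 / 1000 = 0.01
Loss rate = 1% = 0.01
sqrt(loss) = sqrt(0.01) = 0.1
Throughput (bytes/s) = 1460 / (0.01 * 0.1) = 1460000.0000
Throughput (kbps) = 1460000.0000 * 8 / 1000 = 11680.000000 -> 11680.00 kbps (2 dp)

11680.00


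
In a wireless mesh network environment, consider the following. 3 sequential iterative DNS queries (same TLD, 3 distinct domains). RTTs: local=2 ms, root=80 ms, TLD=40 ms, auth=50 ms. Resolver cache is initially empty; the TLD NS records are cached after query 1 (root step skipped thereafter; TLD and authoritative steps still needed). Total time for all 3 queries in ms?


Lookup 1 (cold cache): local + root + TLD + auth = 2 + 80 + 40 + 50 = 172 ms
Lookups 2..3 (TLD NS cached -> skip root; new domain -> still ask TLD and auth): local + TLD + auth = 2 + 40 + 50 = 92 ms each
Remaining 2 lookups: 2 * 92 = 184 ms
Total = 172 + 184 = 356 ms

356


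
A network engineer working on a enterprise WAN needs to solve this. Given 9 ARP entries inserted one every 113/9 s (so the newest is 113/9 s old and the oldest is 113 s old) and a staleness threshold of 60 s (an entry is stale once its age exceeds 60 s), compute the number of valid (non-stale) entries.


Ages are k * 113/9 s for k = 1..9 (spacing = 12.5556 s).
Entry k is valid iff k * 113/9 <= 60 iff k <= 9 * 60 / 113 = 4.7788
n_valid = floor(4.7788) = 4
(n_stale = 9 - 4 = 5)

4


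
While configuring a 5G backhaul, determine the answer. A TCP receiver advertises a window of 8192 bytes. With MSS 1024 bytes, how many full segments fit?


Given: RWND = 8192 bytes, MSS = 1024 bytes
Full segments = floor(RWND / MSS)
Full segments = floor(8192 / 1024)
Full segments = floor(8.0) = 8

8


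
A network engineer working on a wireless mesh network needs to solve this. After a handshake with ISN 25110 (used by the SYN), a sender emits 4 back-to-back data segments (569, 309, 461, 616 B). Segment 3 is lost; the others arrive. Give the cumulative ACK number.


SYN uses sequence number 25110; first data byte = ISN + 1 = 25111.
Segment 1: SEQ = 25111, len = 569 B, covers [25111, 25679]
Segment 2: SEQ = 25680, len = 309 B, covers [25680, 25988]
Segment 3: SEQ = 25989, len = 461 B, covers [25989, 26449] [LOST]
Segment 4: SEQ = 26450, len = 616 B, covers [26450, 27065]
In-order data received: bytes [25111, 25988] (segments 1..2).
Segment 3 missing -> gap begins at byte 25989; later segments buffered out of order.
Cumulative ACK = next expected in-order byte = 25111 + 569 + 309 = 25989

25989
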